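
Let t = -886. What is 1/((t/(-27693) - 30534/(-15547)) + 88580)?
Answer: 61506153/5448337797412 ≈ 1.1289e-5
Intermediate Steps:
1/((t/(-27693) - 30534/(-15547)) + 88580) = 1/((-886/(-27693) - 30534/(-15547)) + 88580) = 1/((-886*(-1/27693) - 30534*(-1/15547)) + 88580) = 1/((886/27693 + 4362/2221) + 88580) = 1/(122764672/61506153 + 88580) = 1/(5448337797412/61506153) = 61506153/5448337797412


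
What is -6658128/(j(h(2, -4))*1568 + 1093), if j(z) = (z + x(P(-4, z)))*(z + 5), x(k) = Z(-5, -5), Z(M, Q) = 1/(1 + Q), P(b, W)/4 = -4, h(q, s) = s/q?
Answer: 6658128/9491 ≈ 701.52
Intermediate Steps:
P(b, W) = -16 (P(b, W) = 4*(-4) = -16)
x(k) = -¼ (x(k) = 1/(1 - 5) = 1/(-4) = -¼)
j(z) = (5 + z)*(-¼ + z) (j(z) = (z - ¼)*(z + 5) = (-¼ + z)*(5 + z) = (5 + z)*(-¼ + z))
-6658128/(j(h(2, -4))*1568 + 1093) = -6658128/((-5/4 + (-4/2)² + 19*(-4/2)/4)*1568 + 1093) = -6658128/((-5/4 + (-4*½)² + 19*(-4*½)/4)*1568 + 1093) = -6658128/((-5/4 + (-2)² + (19/4)*(-2))*1568 + 1093) = -6658128/((-5/4 + 4 - 19/2)*1568 + 1093) = -6658128/(-27/4*1568 + 1093) = -6658128/(-10584 + 1093) = -6658128/(-9491) = -6658128*(-1/9491) = 6658128/9491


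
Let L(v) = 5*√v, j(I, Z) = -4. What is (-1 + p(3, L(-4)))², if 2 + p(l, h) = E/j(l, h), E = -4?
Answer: 4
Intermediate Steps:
p(l, h) = -1 (p(l, h) = -2 - 4/(-4) = -2 - 4*(-¼) = -2 + 1 = -1)
(-1 + p(3, L(-4)))² = (-1 - 1)² = (-2)² = 4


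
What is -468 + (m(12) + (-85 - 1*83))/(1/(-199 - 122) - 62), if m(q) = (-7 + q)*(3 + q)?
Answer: -9284751/19903 ≈ -466.50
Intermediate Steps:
-468 + (m(12) + (-85 - 1*83))/(1/(-199 - 122) - 62) = -468 + ((-21 + 12**2 - 4*12) + (-85 - 1*83))/(1/(-199 - 122) - 62) = -468 + ((-21 + 144 - 48) + (-85 - 83))/(1/(-321) - 62) = -468 + (75 - 168)/(-1/321 - 62) = -468 - 93/(-19903/321) = -468 - 93*(-321/19903) = -468 + 29853/19903 = -9284751/19903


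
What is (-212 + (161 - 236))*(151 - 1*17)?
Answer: -38458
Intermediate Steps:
(-212 + (161 - 236))*(151 - 1*17) = (-212 - 75)*(151 - 17) = -287*134 = -38458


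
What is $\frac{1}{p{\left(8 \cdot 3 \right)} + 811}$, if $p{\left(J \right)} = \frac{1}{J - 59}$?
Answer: $\frac{35}{28384} \approx 0.0012331$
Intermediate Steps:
$p{\left(J \right)} = \frac{1}{-59 + J}$
$\frac{1}{p{\left(8 \cdot 3 \right)} + 811} = \frac{1}{\frac{1}{-59 + 8 \cdot 3} + 811} = \frac{1}{\frac{1}{-59 + 24} + 811} = \frac{1}{\frac{1}{-35} + 811} = \frac{1}{- \frac{1}{35} + 811} = \frac{1}{\frac{28384}{35}} = \frac{35}{28384}$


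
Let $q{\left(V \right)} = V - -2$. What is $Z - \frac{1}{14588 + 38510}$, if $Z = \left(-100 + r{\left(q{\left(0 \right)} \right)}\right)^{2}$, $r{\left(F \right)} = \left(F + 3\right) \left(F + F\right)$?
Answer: $\frac{339827199}{53098} \approx 6400.0$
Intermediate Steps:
$q{\left(V \right)} = 2 + V$ ($q{\left(V \right)} = V + 2 = 2 + V$)
$r{\left(F \right)} = 2 F \left(3 + F\right)$ ($r{\left(F \right)} = \left(3 + F\right) 2 F = 2 F \left(3 + F\right)$)
$Z = 6400$ ($Z = \left(-100 + 2 \left(2 + 0\right) \left(3 + \left(2 + 0\right)\right)\right)^{2} = \left(-100 + 2 \cdot 2 \left(3 + 2\right)\right)^{2} = \left(-100 + 2 \cdot 2 \cdot 5\right)^{2} = \left(-100 + 20\right)^{2} = \left(-80\right)^{2} = 6400$)
$Z - \frac{1}{14588 + 38510} = 6400 - \frac{1}{14588 + 38510} = 6400 - \frac{1}{53098} = \frac{339827199}{53098}$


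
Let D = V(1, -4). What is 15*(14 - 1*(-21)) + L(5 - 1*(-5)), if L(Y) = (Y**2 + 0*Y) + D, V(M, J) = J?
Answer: 621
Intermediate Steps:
D = -4
L(Y) = -4 + Y**2 (L(Y) = (Y**2 + 0*Y) - 4 = (Y**2 + 0) - 4 = Y**2 - 4 = -4 + Y**2)
15*(14 - 1*(-21)) + L(5 - 1*(-5)) = 15*(14 - 1*(-21)) + (-4 + (5 - 1*(-5))**2) = 15*(14 + 21) + (-4 + (5 + 5)**2) = 15*35 + (-4 + 10**2) = 525 + (-4 + 100) = 525 + 96 = 621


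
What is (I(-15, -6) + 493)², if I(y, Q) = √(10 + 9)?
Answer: (493 + √19)² ≈ 2.4737e+5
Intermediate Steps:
I(y, Q) = √19
(I(-15, -6) + 493)² = (√19 + 493)² = (493 + √19)²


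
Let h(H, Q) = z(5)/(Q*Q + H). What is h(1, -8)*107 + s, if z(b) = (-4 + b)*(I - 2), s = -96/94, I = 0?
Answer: -13178/3055 ≈ -4.3136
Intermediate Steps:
s = -48/47 (s = -96*1/94 = -48/47 ≈ -1.0213)
z(b) = 8 - 2*b (z(b) = (-4 + b)*(0 - 2) = (-4 + b)*(-2) = 8 - 2*b)
h(H, Q) = -2/(H + Q²) (h(H, Q) = (8 - 2*5)/(Q*Q + H) = (8 - 10)/(Q² + H) = -2/(H + Q²))
h(1, -8)*107 + s = -2/(1 + (-8)²)*107 - 48/47 = -2/(1 + 64)*107 - 48/47 = -2/65*107 - 48/47 = -214/65 - 48/47 = -13178/3055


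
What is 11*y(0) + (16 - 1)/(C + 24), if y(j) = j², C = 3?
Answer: 5/9 ≈ 0.55556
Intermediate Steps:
11*y(0) + (16 - 1)/(C + 24) = 11*0² + (16 - 1)/(3 + 24) = 11*0 + 15/27 = 0 + 15*(1/27) = 0 + 5/9 = 5/9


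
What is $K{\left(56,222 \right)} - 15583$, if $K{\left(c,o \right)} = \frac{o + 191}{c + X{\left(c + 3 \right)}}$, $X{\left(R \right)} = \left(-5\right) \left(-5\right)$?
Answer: $- \frac{1261810}{81} \approx -15578.0$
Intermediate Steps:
$X{\left(R \right)} = 25$
$K{\left(c,o \right)} = \frac{191 + o}{25 + c}$ ($K{\left(c,o \right)} = \frac{o + 191}{c + 25} = \frac{191 + o}{25 + c}$)
$K{\left(56,222 \right)} - 15583 = \frac{191 + 222}{25 + 56} - 15583 = \frac{1}{81} \cdot 413 - 15583 = \frac{413}{81} - 15583 = - \frac{1261810}{81}$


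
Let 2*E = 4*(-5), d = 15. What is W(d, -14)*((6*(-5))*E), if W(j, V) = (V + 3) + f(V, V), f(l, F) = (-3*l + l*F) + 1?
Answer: 68400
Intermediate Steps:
E = -10 (E = (4*(-5))/2 = (½)*(-20) = -10)
f(l, F) = 1 - 3*l + F*l (f(l, F) = (-3*l + F*l) + 1 = 1 - 3*l + F*l)
W(j, V) = 4 + V² - 2*V (W(j, V) = (V + 3) + (1 - 3*V + V*V) = (3 + V) + (1 - 3*V + V²) = (3 + V) + (1 + V² - 3*V) = 4 + V² - 2*V)
W(d, -14)*((6*(-5))*E) = (4 + (-14)² - 2*(-14))*((6*(-5))*(-10)) = (4 + 196 + 28)*(-30*(-10)) = 228*300 = 68400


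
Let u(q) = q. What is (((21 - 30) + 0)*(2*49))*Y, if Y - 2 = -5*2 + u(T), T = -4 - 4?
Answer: 14112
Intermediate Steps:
T = -8
Y = -16 (Y = 2 + (-5*2 - 8) = 2 + (-10 - 8) = 2 - 18 = -16)
(((21 - 30) + 0)*(2*49))*Y = (((21 - 30) + 0)*(2*49))*(-16) = ((-9 + 0)*98)*(-16) = -9*98*(-16) = -882*(-16) = 14112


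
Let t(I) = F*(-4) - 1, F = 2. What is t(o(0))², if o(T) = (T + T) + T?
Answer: 81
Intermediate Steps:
o(T) = 3*T (o(T) = 2*T + T = 3*T)
t(I) = -9 (t(I) = 2*(-4) - 1 = -8 - 1 = -9)
t(o(0))² = (-9)² = 81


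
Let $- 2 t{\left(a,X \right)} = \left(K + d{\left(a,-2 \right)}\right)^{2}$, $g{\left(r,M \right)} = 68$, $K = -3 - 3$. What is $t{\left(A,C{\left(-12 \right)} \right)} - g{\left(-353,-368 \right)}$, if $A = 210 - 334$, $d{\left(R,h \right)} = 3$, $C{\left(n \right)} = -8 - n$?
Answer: $- \frac{145}{2} \approx -72.5$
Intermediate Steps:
$K = -6$ ($K = -3 - 3 = -6$)
$A = -124$
$t{\left(a,X \right)} = - \frac{9}{2}$ ($t{\left(a,X \right)} = - \frac{\left(-6 + 3\right)^{2}}{2} = - \frac{\left(-3\right)^{2}}{2} = \left(- \frac{1}{2}\right) 9 = - \frac{9}{2}$)
$t{\left(A,C{\left(-12 \right)} \right)} - g{\left(-353,-368 \right)} = - \frac{9}{2} - 68 = - \frac{145}{2}$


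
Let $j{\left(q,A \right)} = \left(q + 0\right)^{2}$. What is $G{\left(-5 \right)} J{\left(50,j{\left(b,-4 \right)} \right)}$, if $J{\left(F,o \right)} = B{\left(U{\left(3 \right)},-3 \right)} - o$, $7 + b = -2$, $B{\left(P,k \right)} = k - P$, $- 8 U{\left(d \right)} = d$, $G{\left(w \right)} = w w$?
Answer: $- \frac{16725}{8} \approx -2090.6$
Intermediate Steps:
$G{\left(w \right)} = w^{2}$
$U{\left(d \right)} = - \frac{d}{8}$
$b = -9$ ($b = -7 - 2 = -9$)
$j{\left(q,A \right)} = q^{2}$
$J{\left(F,o \right)} = - \frac{21}{8} - o$ ($J{\left(F,o \right)} = \left(-3 - \left(- \frac{1}{8}\right) 3\right) - o = \left(-3 - - \frac{3}{8}\right) - o = \left(-3 + \frac{3}{8}\right) - o = - \frac{21}{8} - o$)
$G{\left(-5 \right)} J{\left(50,j{\left(b,-4 \right)} \right)} = \left(-5\right)^{2} \left(- \frac{21}{8} - \left(-9\right)^{2}\right) = 25 \left(- \frac{21}{8} - 81\right) = 25 \left(- \frac{669}{8}\right) = - \frac{16725}{8}$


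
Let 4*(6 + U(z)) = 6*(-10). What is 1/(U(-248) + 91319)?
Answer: 1/91298 ≈ 1.0953e-5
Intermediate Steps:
U(z) = -21 (U(z) = -6 + (6*(-10))/4 = -6 + (1/4)*(-60) = -6 - 15 = -21)
1/(U(-248) + 91319) = 1/(-21 + 91319) = 1/91298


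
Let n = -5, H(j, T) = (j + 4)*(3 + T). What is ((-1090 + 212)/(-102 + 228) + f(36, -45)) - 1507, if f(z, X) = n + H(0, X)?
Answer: -106279/63 ≈ -1687.0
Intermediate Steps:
H(j, T) = (3 + T)*(4 + j) (H(j, T) = (4 + j)*(3 + T) = (3 + T)*(4 + j))
f(z, X) = 7 + 4*X (f(z, X) = -5 + (12 + 3*0 + 4*X + X*0) = -5 + (12 + 0 + 4*X + 0) = -5 + (12 + 4*X) = 7 + 4*X)
((-1090 + 212)/(-102 + 228) + f(36, -45)) - 1507 = ((-1090 + 212)/(-102 + 228) + (7 + 4*(-45))) - 1507 = (-878/126 + (7 - 180)) - 1507 = (-878*1/126 - 173) - 1507 = (-439/63 - 173) - 1507 = -11338/63 - 1507 = -106279/63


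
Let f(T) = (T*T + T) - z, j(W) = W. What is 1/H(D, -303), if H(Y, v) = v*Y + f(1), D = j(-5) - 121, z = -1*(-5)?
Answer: 1/38175 ≈ 2.6195e-5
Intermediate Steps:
z = 5
D = -126 (D = -5 - 121 = -126)
f(T) = -5 + T + T² (f(T) = (T*T + T) - 1*5 = (T² + T) - 5 = (T + T²) - 5 = -5 + T + T²)
H(Y, v) = -3 + Y*v (H(Y, v) = v*Y + (-5 + 1 + 1²) = Y*v + (-5 + 1 + 1) = Y*v - 3 = -3 + Y*v)
1/H(D, -303) = 1/(-3 - 126*(-303)) = 1/(-3 + 38178) = 1/38175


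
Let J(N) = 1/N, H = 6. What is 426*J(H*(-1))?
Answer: -71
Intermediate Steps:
J(N) = 1/N
426*J(H*(-1)) = 426/((6*(-1))) = 426/(-6) = 426*(-1/6) = -71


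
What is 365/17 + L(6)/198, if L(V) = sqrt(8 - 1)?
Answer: 365/17 + sqrt(7)/198 ≈ 21.484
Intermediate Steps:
L(V) = sqrt(7)
365/17 + L(6)/198 = 365/17 + sqrt(7)/198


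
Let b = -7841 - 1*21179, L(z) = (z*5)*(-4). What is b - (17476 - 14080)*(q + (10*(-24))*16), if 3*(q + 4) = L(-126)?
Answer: 10172564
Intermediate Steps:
L(z) = -20*z (L(z) = (5*z)*(-4) = -20*z)
q = 836 (q = -4 + (-20*(-126))/3 = -4 + (⅓)*2520 = -4 + 840 = 836)
b = -29020 (b = -7841 - 21179 = -29020)
b - (17476 - 14080)*(q + (10*(-24))*16) = -29020 - (17476 - 14080)*(836 + (10*(-24))*16) = -29020 - 3396*(836 - 240*16) = -29020 - 3396*(836 - 3840) = -29020 - 3396*(-3004) = -29020 - 1*(-10201584) = -29020 + 10201584 = 10172564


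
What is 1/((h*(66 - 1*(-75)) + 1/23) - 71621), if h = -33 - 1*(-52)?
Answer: -23/1585665 ≈ -1.4505e-5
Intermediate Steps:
h = 19 (h = -33 + 52 = 19)
1/((h*(66 - 1*(-75)) + 1/23) - 71621) = 1/((19*(66 - 1*(-75)) + 1/23) - 71621) = 1/((19*(66 + 75) + 1/23) - 71621) = 1/((19*141 + 1/23) - 71621) = 1/((2679 + 1/23) - 71621) = 1/(61618/23 - 71621) = 1/(-1585665/23) = -23/1585665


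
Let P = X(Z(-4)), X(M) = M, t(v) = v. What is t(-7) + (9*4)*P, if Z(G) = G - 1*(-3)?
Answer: -43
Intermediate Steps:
Z(G) = 3 + G (Z(G) = G + 3 = 3 + G)
P = -1 (P = 3 - 4 = -1)
t(-7) + (9*4)*P = -7 + (9*4)*(-1) = -7 + 36*(-1) = -7 - 36 = -43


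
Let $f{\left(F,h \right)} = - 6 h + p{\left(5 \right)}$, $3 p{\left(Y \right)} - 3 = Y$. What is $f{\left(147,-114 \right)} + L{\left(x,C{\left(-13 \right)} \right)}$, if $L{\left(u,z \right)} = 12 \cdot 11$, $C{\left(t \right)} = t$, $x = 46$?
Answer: $\frac{2456}{3} \approx 818.67$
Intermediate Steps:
$p{\left(Y \right)} = 1 + \frac{Y}{3}$
$f{\left(F,h \right)} = \frac{8}{3} - 6 h$ ($f{\left(F,h \right)} = - 6 h + \left(1 + \frac{1}{3} \cdot 5\right) = - 6 h + \left(1 + \frac{5}{3}\right) = - 6 h + \frac{8}{3} = \frac{8}{3} - 6 h$)
$L{\left(u,z \right)} = 132$
$f{\left(147,-114 \right)} + L{\left(x,C{\left(-13 \right)} \right)} = \left(\frac{8}{3} - -684\right) + 132 = \left(\frac{8}{3} + 684\right) + 132 = \frac{2060}{3} + 132 = \frac{2456}{3}$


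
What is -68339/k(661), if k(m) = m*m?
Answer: -68339/436921 ≈ -0.15641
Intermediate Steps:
k(m) = m²
-68339/k(661) = -68339/(661²) = -68339/436921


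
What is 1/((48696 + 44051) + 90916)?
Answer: 1/183663 ≈ 5.4448e-6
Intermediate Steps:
1/((48696 + 44051) + 90916) = 1/(92747 + 90916) = 1/183663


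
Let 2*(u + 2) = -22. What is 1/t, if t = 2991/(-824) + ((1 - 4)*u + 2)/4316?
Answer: -889096/3218843 ≈ -0.27622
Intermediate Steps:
u = -13 (u = -2 + (1/2)*(-22) = -2 - 11 = -13)
t = -3218843/889096 (t = 2991/(-824) + ((1 - 4)*(-13) + 2)/4316 = 2991*(-1/824) + (-3*(-13) + 2)*(1/4316) = -2991/824 + (39 + 2)*(1/4316) = -2991/824 + 41*(1/4316) = -2991/824 + 41/4316 = -3218843/889096 ≈ -3.6204)
1/t = 1/(-3218843/889096) = -889096/3218843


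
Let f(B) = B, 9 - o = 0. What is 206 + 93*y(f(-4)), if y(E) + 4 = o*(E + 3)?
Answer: -1003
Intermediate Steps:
o = 9 (o = 9 - 1*0 = 9 + 0 = 9)
y(E) = 23 + 9*E (y(E) = -4 + 9*(E + 3) = -4 + 9*(3 + E) = -4 + (27 + 9*E) = 23 + 9*E)
206 + 93*y(f(-4)) = 206 + 93*(23 + 9*(-4)) = 206 + 93*(23 - 36) = 206 + 93*(-13) = 206 - 1209 = -1003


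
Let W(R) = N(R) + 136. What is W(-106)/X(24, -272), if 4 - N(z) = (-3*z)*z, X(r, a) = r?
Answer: 4231/3 ≈ 1410.3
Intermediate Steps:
N(z) = 4 + 3*z² (N(z) = 4 - (-3*z)*z = 4 - (-3)*z² = 4 + 3*z²)
W(R) = 140 + 3*R² (W(R) = (4 + 3*R²) + 136 = 140 + 3*R²)
W(-106)/X(24, -272) = (140 + 3*(-106)²)/24 = (140 + 3*11236)*(1/24) = (140 + 33708)*(1/24) = 33848*(1/24) = 4231/3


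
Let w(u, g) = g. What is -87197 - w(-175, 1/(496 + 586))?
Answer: -94347155/1082 ≈ -87197.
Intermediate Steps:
-87197 - w(-175, 1/(496 + 586)) = -87197 - 1/(496 + 586) = -87197 - 1/1082 = -94347155/1082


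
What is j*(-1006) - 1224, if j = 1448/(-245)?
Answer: 1156808/245 ≈ 4721.7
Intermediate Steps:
j = -1448/245 (j = 1448*(-1/245) = -1448/245 ≈ -5.9102)
j*(-1006) - 1224 = -1448/245*(-1006) - 1224 = 1456688/245 - 1224 = 1156808/245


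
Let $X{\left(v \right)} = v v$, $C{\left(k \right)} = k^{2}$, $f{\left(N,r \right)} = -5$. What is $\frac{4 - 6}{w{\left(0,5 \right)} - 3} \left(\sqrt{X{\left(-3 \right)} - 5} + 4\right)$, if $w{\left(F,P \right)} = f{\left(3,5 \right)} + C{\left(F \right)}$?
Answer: $\frac{3}{2} \approx 1.5$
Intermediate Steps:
$w{\left(F,P \right)} = -5 + F^{2}$
$X{\left(v \right)} = v^{2}$
$\frac{4 - 6}{w{\left(0,5 \right)} - 3} \left(\sqrt{X{\left(-3 \right)} - 5} + 4\right) = \frac{4 - 6}{\left(-5 + 0^{2}\right) - 3} \left(\sqrt{\left(-3\right)^{2} - 5} + 4\right) = - \frac{2}{\left(-5 + 0\right) - 3} \left(\sqrt{9 - 5} + 4\right) = - \frac{2}{-5 - 3} \left(\sqrt{4} + 4\right) = - \frac{2}{-8} \left(2 + 4\right) = \left(-2\right) \left(- \frac{1}{8}\right) 6 = \frac{1}{4} \cdot 6 = \frac{3}{2}$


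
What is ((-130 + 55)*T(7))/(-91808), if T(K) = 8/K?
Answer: 75/80332 ≈ 0.00093363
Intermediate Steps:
((-130 + 55)*T(7))/(-91808) = ((-130 + 55)*(8/7))/(-91808) = -600/7*(-1/91808) = 75/80332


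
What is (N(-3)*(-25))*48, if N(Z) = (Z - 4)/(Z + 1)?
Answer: -4200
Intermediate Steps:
N(Z) = (-4 + Z)/(1 + Z)
(N(-3)*(-25))*48 = (((-4 - 3)/(1 - 3))*(-25))*48 = ((-7/(-2))*(-25))*48 = (-½*(-7)*(-25))*48 = ((7/2)*(-25))*48 = -175/2*48 = -4200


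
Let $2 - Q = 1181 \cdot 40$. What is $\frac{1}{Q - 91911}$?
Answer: $- \frac{1}{139149} \approx -7.1865 \cdot 10^{-6}$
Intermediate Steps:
$Q = -47238$ ($Q = 2 - 1181 \cdot 40 = 2 - 47240 = -47238$)
$\frac{1}{Q - 91911} = \frac{1}{-47238 - 91911} = \frac{1}{-139149} = - \frac{1}{139149}$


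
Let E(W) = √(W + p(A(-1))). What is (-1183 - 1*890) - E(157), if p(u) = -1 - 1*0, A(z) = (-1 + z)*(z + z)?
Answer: -2073 - 2*√39 ≈ -2085.5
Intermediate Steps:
A(z) = 2*z*(-1 + z) (A(z) = (-1 + z)*(2*z) = 2*z*(-1 + z))
p(u) = -1 (p(u) = -1 + 0 = -1)
E(W) = √(-1 + W) (E(W) = √(W - 1) = √(-1 + W))
(-1183 - 1*890) - E(157) = (-1183 - 1*890) - √(-1 + 157) = (-1183 - 890) - √156 = -2073 - 2*√39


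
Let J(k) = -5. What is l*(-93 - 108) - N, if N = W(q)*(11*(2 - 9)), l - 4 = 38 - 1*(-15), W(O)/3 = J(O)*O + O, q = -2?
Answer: -9609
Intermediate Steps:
W(O) = -12*O (W(O) = 3*(-5*O + O) = 3*(-4*O) = -12*O)
l = 57 (l = 4 + (38 - 1*(-15)) = 4 + (38 + 15) = 4 + 53 = 57)
N = -1848 (N = (-12*(-2))*(11*(2 - 9)) = 24*(11*(-7)) = 24*(-77) = -1848)
l*(-93 - 108) - N = 57*(-93 - 108) - 1*(-1848) = 57*(-201) + 1848 = -11457 + 1848 = -9609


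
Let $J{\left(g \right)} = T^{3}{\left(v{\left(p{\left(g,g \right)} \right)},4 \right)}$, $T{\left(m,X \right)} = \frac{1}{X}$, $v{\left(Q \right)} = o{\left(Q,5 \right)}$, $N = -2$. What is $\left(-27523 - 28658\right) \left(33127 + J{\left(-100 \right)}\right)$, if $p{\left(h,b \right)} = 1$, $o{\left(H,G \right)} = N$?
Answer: $- \frac{119110967349}{64} \approx -1.8611 \cdot 10^{9}$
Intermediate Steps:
$o{\left(H,G \right)} = -2$
$v{\left(Q \right)} = -2$
$J{\left(g \right)} = \frac{1}{64}$ ($J{\left(g \right)} = \left(\frac{1}{4}\right)^{3} = \frac{1}{64}$)
$\left(-27523 - 28658\right) \left(33127 + J{\left(-100 \right)}\right) = \left(-27523 - 28658\right) \left(33127 + \frac{1}{64}\right) = \left(-56181\right) \frac{2120129}{64} = - \frac{119110967349}{64}$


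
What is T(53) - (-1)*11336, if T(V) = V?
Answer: 11389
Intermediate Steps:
T(53) - (-1)*11336 = 53 - (-1)*11336 = 53 - 1*(-11336) = 53 + 11336 = 11389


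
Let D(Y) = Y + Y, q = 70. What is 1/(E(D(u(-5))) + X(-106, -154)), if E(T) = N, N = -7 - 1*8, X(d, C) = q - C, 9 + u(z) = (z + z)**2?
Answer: 1/209 ≈ 0.0047847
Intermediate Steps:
u(z) = -9 + 4*z**2 (u(z) = -9 + (z + z)**2 = -9 + (2*z)**2 = -9 + 4*z**2)
X(d, C) = 70 - C
D(Y) = 2*Y
N = -15 (N = -7 - 8 = -15)
E(T) = -15
1/(E(D(u(-5))) + X(-106, -154)) = 1/(-15 + (70 - 1*(-154))) = 1/(-15 + (70 + 154)) = 1/(-15 + 224) = 1/209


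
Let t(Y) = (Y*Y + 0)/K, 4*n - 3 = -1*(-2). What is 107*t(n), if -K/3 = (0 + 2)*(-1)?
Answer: 2675/96 ≈ 27.865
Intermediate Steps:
n = 5/4 (n = ¾ + (-1*(-2))/4 = ¾ + (¼)*2 = ¾ + ½ = 5/4 ≈ 1.2500)
K = 6 (K = -3*(0 + 2)*(-1) = -6*(-1) = -3*(-2) = 6)
t(Y) = Y²/6 (t(Y) = (Y*Y + 0)/6 = (Y² + 0)*(⅙) = Y²*(⅙) = Y²/6)
107*t(n) = 107*((5/4)²/6) = 107*((⅙)*(25/16)) = 107*(25/96) = 2675/96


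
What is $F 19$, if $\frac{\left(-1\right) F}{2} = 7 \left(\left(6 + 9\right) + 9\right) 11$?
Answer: $-70224$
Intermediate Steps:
$F = -3696$ ($F = - 2 \cdot 7 \left(\left(6 + 9\right) + 9\right) 11 = - 2 \cdot 7 \left(15 + 9\right) 11 = - 2 \cdot 7 \cdot 24 \cdot 11 = - 2 \cdot 168 \cdot 11 = \left(-2\right) 1848 = -3696$)
$F 19 = \left(-3696\right) 19 = -70224$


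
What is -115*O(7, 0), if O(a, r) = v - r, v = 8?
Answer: -920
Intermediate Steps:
O(a, r) = 8 - r
-115*O(7, 0) = -115*(8 - 1*0) = -115*(8 + 0) = -115*8 = -920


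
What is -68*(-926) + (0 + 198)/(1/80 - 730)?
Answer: 334295672/5309 ≈ 62968.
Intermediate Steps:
-68*(-926) + (0 + 198)/(1/80 - 730) = 62968 + 198/(1/80 - 730) = 62968 + 198/(-58399/80) = 62968 + 198*(-80/58399) = 62968 - 1440/5309 = 334295672/5309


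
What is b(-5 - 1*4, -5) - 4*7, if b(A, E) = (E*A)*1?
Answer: 17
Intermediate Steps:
b(A, E) = A*E (b(A, E) = (A*E)*1 = A*E)
b(-5 - 1*4, -5) - 4*7 = (-5 - 1*4)*(-5) - 4*7 = (-5 - 4)*(-5) - 28 = -9*(-5) - 28 = 45 - 28 = 17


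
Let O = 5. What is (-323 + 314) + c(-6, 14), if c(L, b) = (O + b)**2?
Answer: 352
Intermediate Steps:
c(L, b) = (5 + b)**2
(-323 + 314) + c(-6, 14) = (-323 + 314) + (5 + 14)**2 = -9 + 19**2 = -9 + 361 = 352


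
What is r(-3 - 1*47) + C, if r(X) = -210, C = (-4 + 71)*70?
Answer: 4480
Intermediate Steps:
C = 4690 (C = 67*70 = 4690)
r(-3 - 1*47) + C = -210 + 4690 = 4480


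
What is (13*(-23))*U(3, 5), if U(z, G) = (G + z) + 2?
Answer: -2990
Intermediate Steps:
U(z, G) = 2 + G + z
(13*(-23))*U(3, 5) = (13*(-23))*(2 + 5 + 3) = -299*10 = -2990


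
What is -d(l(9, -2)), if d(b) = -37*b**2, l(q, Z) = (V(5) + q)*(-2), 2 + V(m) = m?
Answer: 21312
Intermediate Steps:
V(m) = -2 + m
l(q, Z) = -6 - 2*q (l(q, Z) = ((-2 + 5) + q)*(-2) = (3 + q)*(-2) = -6 - 2*q)
-d(l(9, -2)) = -(-37)*(-6 - 2*9)**2 = -(-37)*(-6 - 18)**2 = -(-37)*(-24)**2 = -(-37)*576 = -1*(-21312) = 21312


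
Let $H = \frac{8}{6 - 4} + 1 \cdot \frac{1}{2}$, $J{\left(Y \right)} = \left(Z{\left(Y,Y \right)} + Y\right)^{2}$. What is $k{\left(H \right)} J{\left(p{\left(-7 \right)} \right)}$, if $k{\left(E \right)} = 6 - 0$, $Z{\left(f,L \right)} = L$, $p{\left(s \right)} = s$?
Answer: $1176$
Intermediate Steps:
$J{\left(Y \right)} = 4 Y^{2}$ ($J{\left(Y \right)} = \left(Y + Y\right)^{2} = \left(2 Y\right)^{2} = 4 Y^{2}$)
$H = \frac{9}{2}$ ($H = \frac{8}{2} + 1 \cdot \frac{1}{2} = 8 \cdot \frac{1}{2} + \frac{1}{2} = 4 + \frac{1}{2} = \frac{9}{2} \approx 4.5$)
$k{\left(E \right)} = 6$ ($k{\left(E \right)} = 6 + 0 = 6$)
$k{\left(H \right)} J{\left(p{\left(-7 \right)} \right)} = 6 \cdot 4 \left(-7\right)^{2} = 6 \cdot 4 \cdot 49 = 6 \cdot 196 = 1176$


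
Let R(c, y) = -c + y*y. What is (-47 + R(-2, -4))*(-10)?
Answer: 290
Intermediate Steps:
R(c, y) = y² - c (R(c, y) = -c + y² = y² - c)
(-47 + R(-2, -4))*(-10) = (-47 + ((-4)² - 1*(-2)))*(-10) = (-47 + (16 + 2))*(-10) = (-47 + 18)*(-10) = -29*(-10) = 290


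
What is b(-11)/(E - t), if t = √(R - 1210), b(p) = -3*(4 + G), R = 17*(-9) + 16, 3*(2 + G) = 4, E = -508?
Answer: 5080/259411 - 10*I*√1347/259411 ≈ 0.019583 - 0.0014148*I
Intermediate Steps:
G = -⅔ (G = -2 + (⅓)*4 = -2 + 4/3 = -⅔ ≈ -0.66667)
R = -137 (R = -153 + 16 = -137)
b(p) = -10 (b(p) = -3*(4 - ⅔) = -3*10/3 = -10)
t = I*√1347 (t = √(-137 - 1210) = √(-1347) = I*√1347 ≈ 36.701*I)
b(-11)/(E - t) = -10/(-508 - I*√1347)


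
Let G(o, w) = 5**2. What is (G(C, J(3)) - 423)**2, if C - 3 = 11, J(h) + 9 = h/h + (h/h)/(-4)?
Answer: 158404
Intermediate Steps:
J(h) = -33/4 (J(h) = -9 + (h/h + (h/h)/(-4)) = -9 + (1 + 1*(-1/4)) = -9 + (1 - 1/4) = -9 + 3/4 = -33/4)
C = 14 (C = 3 + 11 = 14)
G(o, w) = 25
(G(C, J(3)) - 423)**2 = (25 - 423)**2 = (-398)**2 = 158404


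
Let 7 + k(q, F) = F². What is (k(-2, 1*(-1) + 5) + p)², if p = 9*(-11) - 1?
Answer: 8281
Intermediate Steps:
p = -100 (p = -99 - 1 = -100)
k(q, F) = -7 + F²
(k(-2, 1*(-1) + 5) + p)² = ((-7 + (1*(-1) + 5)²) - 100)² = ((-7 + (-1 + 5)²) - 100)² = ((-7 + 4²) - 100)² = ((-7 + 16) - 100)² = (9 - 100)² = (-91)² = 8281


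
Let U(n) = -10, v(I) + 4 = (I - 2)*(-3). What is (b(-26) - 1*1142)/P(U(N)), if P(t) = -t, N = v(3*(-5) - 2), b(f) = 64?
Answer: -539/5 ≈ -107.80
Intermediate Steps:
v(I) = 2 - 3*I (v(I) = -4 + (I - 2)*(-3) = -4 + (-2 + I)*(-3) = -4 + (6 - 3*I) = 2 - 3*I)
N = 53 (N = 2 - 3*(3*(-5) - 2) = 2 - 3*(-15 - 2) = 2 - 3*(-17) = 2 + 51 = 53)
(b(-26) - 1*1142)/P(U(N)) = (64 - 1*1142)/((-1*(-10))) = (64 - 1142)/10 = -1078*1/10 = -539/5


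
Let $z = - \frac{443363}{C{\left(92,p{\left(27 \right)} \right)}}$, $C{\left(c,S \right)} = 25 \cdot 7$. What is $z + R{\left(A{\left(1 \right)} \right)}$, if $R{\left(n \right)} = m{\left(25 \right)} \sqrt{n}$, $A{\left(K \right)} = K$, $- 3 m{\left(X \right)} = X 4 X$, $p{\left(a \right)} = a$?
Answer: $- \frac{1767589}{525} \approx -3366.8$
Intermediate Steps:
$C{\left(c,S \right)} = 175$
$m{\left(X \right)} = - \frac{4 X^{2}}{3}$ ($m{\left(X \right)} = - \frac{X 4 X}{3} = - \frac{4 X X}{3} = - \frac{4 X^{2}}{3}$)
$R{\left(n \right)} = - \frac{2500 \sqrt{n}}{3}$ ($R{\left(n \right)} = - \frac{4 \cdot 25^{2}}{3} \sqrt{n} = \left(- \frac{4}{3}\right) 625 \sqrt{n} = - \frac{2500 \sqrt{n}}{3}$)
$z = - \frac{443363}{175} \approx -2533.5$
$z + R{\left(A{\left(1 \right)} \right)} = - \frac{443363}{175} - \frac{2500 \sqrt{1}}{3} = - \frac{443363}{175} - \frac{2500}{3} = - \frac{1767589}{525}$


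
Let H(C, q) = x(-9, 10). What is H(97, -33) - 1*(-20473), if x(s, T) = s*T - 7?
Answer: 20376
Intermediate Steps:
x(s, T) = -7 + T*s (x(s, T) = T*s - 7 = -7 + T*s)
H(C, q) = -97 (H(C, q) = -7 + 10*(-9) = -7 - 90 = -97)
H(97, -33) - 1*(-20473) = -97 - 1*(-20473) = -97 + 20473 = 20376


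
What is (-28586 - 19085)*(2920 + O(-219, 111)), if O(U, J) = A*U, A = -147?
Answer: -1673871823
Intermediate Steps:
O(U, J) = -147*U
(-28586 - 19085)*(2920 + O(-219, 111)) = (-28586 - 19085)*(2920 - 147*(-219)) = -47671*(2920 + 32193) = -47671*35113 = -1673871823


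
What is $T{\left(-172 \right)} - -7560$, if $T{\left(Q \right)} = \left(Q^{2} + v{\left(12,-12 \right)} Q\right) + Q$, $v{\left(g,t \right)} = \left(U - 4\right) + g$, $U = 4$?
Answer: $34908$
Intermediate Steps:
$v{\left(g,t \right)} = g$ ($v{\left(g,t \right)} = \left(4 - 4\right) + g = 0 + g = g$)
$T{\left(Q \right)} = Q^{2} + 13 Q$ ($T{\left(Q \right)} = \left(Q^{2} + 12 Q\right) + Q = Q^{2} + 13 Q$)
$T{\left(-172 \right)} - -7560 = - 172 \left(13 - 172\right) - -7560 = \left(-172\right) \left(-159\right) + 7560 = 27348 + 7560 = 34908$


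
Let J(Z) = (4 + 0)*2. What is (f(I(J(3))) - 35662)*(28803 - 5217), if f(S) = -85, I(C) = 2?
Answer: -843128742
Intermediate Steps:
J(Z) = 8 (J(Z) = 4*2 = 8)
(f(I(J(3))) - 35662)*(28803 - 5217) = (-85 - 35662)*(28803 - 5217) = -35747*23586 = -843128742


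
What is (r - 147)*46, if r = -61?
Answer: -9568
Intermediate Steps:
(r - 147)*46 = (-61 - 147)*46 = -208*46 = -9568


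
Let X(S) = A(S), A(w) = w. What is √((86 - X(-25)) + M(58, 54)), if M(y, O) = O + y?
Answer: √223 ≈ 14.933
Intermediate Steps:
X(S) = S
√((86 - X(-25)) + M(58, 54)) = √((86 - 1*(-25)) + (54 + 58)) = √((86 + 25) + 112) = √(111 + 112) = √223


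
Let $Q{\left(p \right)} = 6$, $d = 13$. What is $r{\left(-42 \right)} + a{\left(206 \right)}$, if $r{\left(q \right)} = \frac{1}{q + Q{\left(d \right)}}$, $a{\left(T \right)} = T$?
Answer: $\frac{7415}{36} \approx 205.97$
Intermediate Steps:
$r{\left(q \right)} = \frac{1}{6 + q}$ ($r{\left(q \right)} = \frac{1}{q + 6} = \frac{1}{6 + q}$)
$r{\left(-42 \right)} + a{\left(206 \right)} = \frac{1}{6 - 42} + 206 = \frac{1}{-36} + 206 = - \frac{1}{36} + 206 = \frac{7415}{36}$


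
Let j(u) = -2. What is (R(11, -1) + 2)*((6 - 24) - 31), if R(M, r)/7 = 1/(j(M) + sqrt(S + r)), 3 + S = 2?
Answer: 49/3 + 343*I*sqrt(2)/6 ≈ 16.333 + 80.846*I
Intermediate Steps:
S = -1 (S = -3 + 2 = -1)
R(M, r) = 7/(-2 + sqrt(-1 + r))
(R(11, -1) + 2)*((6 - 24) - 31) = (7/(-2 + sqrt(-1 - 1)) + 2)*((6 - 24) - 31) = (7/(-2 + sqrt(-2)) + 2)*(-18 - 31) = (7/(-2 + I*sqrt(2)) + 2)*(-49) = (2 + 7/(-2 + I*sqrt(2)))*(-49) = -98 - 343/(-2 + I*sqrt(2))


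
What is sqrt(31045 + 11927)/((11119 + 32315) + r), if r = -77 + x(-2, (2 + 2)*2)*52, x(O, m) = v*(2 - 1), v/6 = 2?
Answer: 2*sqrt(10743)/43981 ≈ 0.0047133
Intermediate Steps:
v = 12 (v = 6*2 = 12)
x(O, m) = 12 (x(O, m) = 12*(2 - 1) = 12*1 = 12)
r = 547 (r = -77 + 12*52 = -77 + 624 = 547)
sqrt(31045 + 11927)/((11119 + 32315) + r) = sqrt(31045 + 11927)/((11119 + 32315) + 547) = sqrt(42972)/(43434 + 547) = (2*sqrt(10743))/43981 = (2*sqrt(10743))*(1/43981) = 2*sqrt(10743)/43981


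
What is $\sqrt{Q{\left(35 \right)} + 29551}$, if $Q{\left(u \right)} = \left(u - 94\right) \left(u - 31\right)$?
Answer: $\sqrt{29315} \approx 171.22$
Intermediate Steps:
$Q{\left(u \right)} = \left(-94 + u\right) \left(-31 + u\right)$
$\sqrt{Q{\left(35 \right)} + 29551} = \sqrt{\left(2914 + 35^{2} - 4375\right) + 29551} = \sqrt{\left(2914 + 1225 - 4375\right) + 29551} = \sqrt{-236 + 29551} = \sqrt{29315}$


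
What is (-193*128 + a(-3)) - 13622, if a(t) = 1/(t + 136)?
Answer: -5097357/133 ≈ -38326.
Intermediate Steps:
a(t) = 1/(136 + t)
(-193*128 + a(-3)) - 13622 = (-193*128 + 1/(136 - 3)) - 13622 = (-24704 + 1/133) - 13622 = -3285631/133 - 13622 = -5097357/133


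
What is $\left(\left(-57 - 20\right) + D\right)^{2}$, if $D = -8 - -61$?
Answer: $576$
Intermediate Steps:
$D = 53$ ($D = -8 + 61 = 53$)
$\left(\left(-57 - 20\right) + D\right)^{2} = \left(\left(-57 - 20\right) + 53\right)^{2} = \left(-77 + 53\right)^{2} = \left(-24\right)^{2} = 576$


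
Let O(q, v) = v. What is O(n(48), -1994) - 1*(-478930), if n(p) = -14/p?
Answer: 476936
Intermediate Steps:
O(n(48), -1994) - 1*(-478930) = -1994 - 1*(-478930) = -1994 + 478930 = 476936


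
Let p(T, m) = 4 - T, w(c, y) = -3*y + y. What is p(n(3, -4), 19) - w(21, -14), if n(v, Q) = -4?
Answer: -20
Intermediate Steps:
w(c, y) = -2*y
p(n(3, -4), 19) - w(21, -14) = (4 - 1*(-4)) - (-2)*(-14) = (4 + 4) - 1*28 = 8 - 28 = -20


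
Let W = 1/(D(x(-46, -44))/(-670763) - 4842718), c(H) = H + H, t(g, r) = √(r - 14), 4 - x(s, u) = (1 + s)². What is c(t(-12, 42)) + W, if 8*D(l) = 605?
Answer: -5366104/25986528431277 + 4*√7 ≈ 10.583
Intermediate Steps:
x(s, u) = 4 - (1 + s)²
D(l) = 605/8 (D(l) = (⅛)*605 = 605/8)
t(g, r) = √(-14 + r)
c(H) = 2*H
W = -5366104/25986528431277 (W = 1/((605/8)/(-670763) - 4842718) = 1/((605/8)*(-1/670763) - 4842718) = 1/(-605/5366104 - 4842718) = 1/(-25986528431277/5366104) = -5366104/25986528431277 ≈ -2.0650e-7)
c(t(-12, 42)) + W = 2*√(-14 + 42) - 5366104/25986528431277 = 2*√28 - 5366104/25986528431277 = 2*(2*√7) - 5366104/25986528431277 = 4*√7 - 5366104/25986528431277 = -5366104/25986528431277 + 4*√7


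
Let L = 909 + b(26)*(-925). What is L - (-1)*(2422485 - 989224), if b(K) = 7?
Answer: 1427695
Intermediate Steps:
L = -5566 (L = 909 + 7*(-925) = 909 - 6475 = -5566)
L - (-1)*(2422485 - 989224) = -5566 - (-1)*(2422485 - 989224) = -5566 - (-1)*1433261 = -5566 - 1*(-1433261) = -5566 + 1433261 = 1427695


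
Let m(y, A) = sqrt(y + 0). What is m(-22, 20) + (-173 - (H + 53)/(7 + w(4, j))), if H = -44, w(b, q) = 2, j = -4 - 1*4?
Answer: -174 + I*sqrt(22) ≈ -174.0 + 4.6904*I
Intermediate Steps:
j = -8 (j = -4 - 4 = -8)
m(y, A) = sqrt(y)
m(-22, 20) + (-173 - (H + 53)/(7 + w(4, j))) = sqrt(-22) + (-173 - (-44 + 53)/(7 + 2)) = I*sqrt(22) + (-173 - 9/9) = I*sqrt(22) + (-173 - 1*1) = I*sqrt(22) + (-173 - 1) = I*sqrt(22) - 174 = -174 + I*sqrt(22)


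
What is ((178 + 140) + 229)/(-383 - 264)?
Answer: -547/647 ≈ -0.84544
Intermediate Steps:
((178 + 140) + 229)/(-383 - 264) = (318 + 229)/(-647) = 547*(-1/647) = -547/647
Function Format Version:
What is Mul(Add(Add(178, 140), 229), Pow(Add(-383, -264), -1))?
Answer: Rational(-547, 647) ≈ -0.84544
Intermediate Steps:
Mul(Add(Add(178, 140), 229), Pow(Add(-383, -264), -1)) = Mul(Add(318, 229), Pow(-647, -1)) = Mul(547, Rational(-1, 647)) = Rational(-547, 647)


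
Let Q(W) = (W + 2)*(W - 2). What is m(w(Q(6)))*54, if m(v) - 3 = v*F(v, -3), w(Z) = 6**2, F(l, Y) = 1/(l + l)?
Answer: 189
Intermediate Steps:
Q(W) = (-2 + W)*(2 + W) (Q(W) = (2 + W)*(-2 + W) = (-2 + W)*(2 + W))
F(l, Y) = 1/(2*l)
w(Z) = 36
m(v) = 7/2 (m(v) = 3 + v*(1/(2*v)) = 3 + 1/2 = 7/2)
m(w(Q(6)))*54 = (7/2)*54 = 189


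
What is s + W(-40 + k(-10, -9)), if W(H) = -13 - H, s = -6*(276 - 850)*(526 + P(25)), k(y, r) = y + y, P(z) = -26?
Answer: 1722047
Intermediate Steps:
k(y, r) = 2*y
s = 1722000 (s = -6*(276 - 850)*(526 - 26) = -(-3444)*500 = -6*(-287000) = 1722000)
s + W(-40 + k(-10, -9)) = 1722000 + (-13 - (-40 + 2*(-10))) = 1722000 + (-13 - (-40 - 20)) = 1722000 + (-13 - 1*(-60)) = 1722000 + (-13 + 60) = 1722000 + 47 = 1722047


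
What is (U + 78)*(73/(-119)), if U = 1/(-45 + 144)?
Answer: -563779/11781 ≈ -47.855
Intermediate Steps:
U = 1/99 ≈ 0.010101
(U + 78)*(73/(-119)) = (1/99 + 78)*(73/(-119)) = 7723*(73*(-1/119))/99 = (7723/99)*(-73/119) = -563779/11781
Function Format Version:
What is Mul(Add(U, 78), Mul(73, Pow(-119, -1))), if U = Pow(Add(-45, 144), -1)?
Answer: Rational(-563779, 11781) ≈ -47.855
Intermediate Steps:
U = Rational(1, 99) (U = Pow(99, -1) = Rational(1, 99) ≈ 0.010101)
Mul(Add(U, 78), Mul(73, Pow(-119, -1))) = Mul(Add(Rational(1, 99), 78), Mul(73, Pow(-119, -1))) = Mul(Rational(7723, 99), Mul(73, Rational(-1, 119))) = Mul(Rational(7723, 99), Rational(-73, 119)) = Rational(-563779, 11781)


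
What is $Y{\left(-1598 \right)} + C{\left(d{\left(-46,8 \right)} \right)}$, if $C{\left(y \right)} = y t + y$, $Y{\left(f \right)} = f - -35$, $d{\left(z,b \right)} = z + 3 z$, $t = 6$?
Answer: $-2851$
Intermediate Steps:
$d{\left(z,b \right)} = 4 z$
$Y{\left(f \right)} = 35 + f$ ($Y{\left(f \right)} = f + 35 = 35 + f$)
$C{\left(y \right)} = 7 y$ ($C{\left(y \right)} = y 6 + y = 6 y + y = 7 y$)
$Y{\left(-1598 \right)} + C{\left(d{\left(-46,8 \right)} \right)} = \left(35 - 1598\right) + 7 \cdot 4 \left(-46\right) = -1563 + 7 \left(-184\right) = -1563 - 1288 = -2851$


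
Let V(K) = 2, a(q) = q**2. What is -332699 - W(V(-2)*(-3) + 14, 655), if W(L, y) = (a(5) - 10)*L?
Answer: -332819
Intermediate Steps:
W(L, y) = 15*L (W(L, y) = (5**2 - 10)*L = (25 - 10)*L = 15*L)
-332699 - W(V(-2)*(-3) + 14, 655) = -332699 - 15*(2*(-3) + 14) = -332699 - 15*(-6 + 14) = -332699 - 15*8 = -332699 - 1*120 = -332699 - 120 = -332819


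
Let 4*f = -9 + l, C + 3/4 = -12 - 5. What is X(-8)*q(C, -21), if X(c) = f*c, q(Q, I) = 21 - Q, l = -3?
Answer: 930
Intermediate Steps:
C = -71/4 (C = -3/4 + (-12 - 5) = -3/4 - 17 = -71/4 ≈ -17.750)
f = -3 (f = (-9 - 3)/4 = (1/4)*(-12) = -3)
X(c) = -3*c
X(-8)*q(C, -21) = (-3*(-8))*(21 - 1*(-71/4)) = 24*(21 + 71/4) = 24*(155/4) = 930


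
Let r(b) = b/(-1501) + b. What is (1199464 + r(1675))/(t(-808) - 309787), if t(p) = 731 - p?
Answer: -450726991/115670062 ≈ -3.8967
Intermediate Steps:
r(b) = 1500*b/1501 (r(b) = -b/1501 + b = 1500*b/1501)
(1199464 + r(1675))/(t(-808) - 309787) = (1199464 + (1500/1501)*1675)/((731 - 1*(-808)) - 309787) = (1199464 + 2512500/1501)/((731 + 808) - 309787) = 1802907964/(1501*(1539 - 309787)) = (1802907964/1501)/(-308248) = (1802907964/1501)*(-1/308248) = -450726991/115670062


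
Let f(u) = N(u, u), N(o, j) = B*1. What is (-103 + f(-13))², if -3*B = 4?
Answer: 97969/9 ≈ 10885.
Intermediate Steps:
B = -4/3 (B = -⅓*4 = -4/3 ≈ -1.3333)
N(o, j) = -4/3 (N(o, j) = -4/3*1 = -4/3)
f(u) = -4/3
(-103 + f(-13))² = (-103 - 4/3)² = (-313/3)² = 97969/9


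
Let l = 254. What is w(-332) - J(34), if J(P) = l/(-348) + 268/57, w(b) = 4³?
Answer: 66151/1102 ≈ 60.028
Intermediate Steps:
w(b) = 64
J(P) = 4377/1102 (J(P) = 254/(-348) + 268/57 = 254*(-1/348) + 268*(1/57) = -127/174 + 268/57 = 4377/1102)
w(-332) - J(34) = 64 - 1*4377/1102 = 64 - 4377/1102 = 66151/1102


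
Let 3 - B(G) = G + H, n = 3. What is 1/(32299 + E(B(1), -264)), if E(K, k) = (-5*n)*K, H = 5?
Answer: 1/32344 ≈ 3.0918e-5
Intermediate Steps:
B(G) = -2 - G (B(G) = 3 - (G + 5) = 3 - (5 + G) = 3 + (-5 - G) = -2 - G)
E(K, k) = -15*K (E(K, k) = (-5*3)*K = -15*K)
1/(32299 + E(B(1), -264)) = 1/(32299 - 15*(-2 - 1*1)) = 1/(32299 - 15*(-2 - 1)) = 1/(32299 - 15*(-3)) = 1/(32299 + 45) = 1/32344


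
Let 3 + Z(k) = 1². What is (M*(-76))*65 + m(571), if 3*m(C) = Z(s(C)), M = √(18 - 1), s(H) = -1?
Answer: -⅔ - 4940*√17 ≈ -20369.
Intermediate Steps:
Z(k) = -2 (Z(k) = -3 + 1² = -3 + 1 = -2)
M = √17 ≈ 4.1231
m(C) = -⅔ (m(C) = (⅓)*(-2) = -⅔)
(M*(-76))*65 + m(571) = (√17*(-76))*65 - ⅔ = -76*√17*65 - ⅔ = -4940*√17 - ⅔ = -⅔ - 4940*√17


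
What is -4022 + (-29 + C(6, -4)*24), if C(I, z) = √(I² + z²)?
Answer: -4051 + 48*√13 ≈ -3877.9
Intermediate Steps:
-4022 + (-29 + C(6, -4)*24) = -4022 + (-29 + √(6² + (-4)²)*24) = -4022 + (-29 + √(36 + 16)*24) = -4022 + (-29 + √52*24) = -4022 + (-29 + (2*√13)*24) = -4022 + (-29 + 48*√13) = -4051 + 48*√13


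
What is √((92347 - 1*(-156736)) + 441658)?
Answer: 3*√76749 ≈ 831.11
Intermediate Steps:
√((92347 - 1*(-156736)) + 441658) = √((92347 + 156736) + 441658) = √(249083 + 441658) = √690741 = 3*√76749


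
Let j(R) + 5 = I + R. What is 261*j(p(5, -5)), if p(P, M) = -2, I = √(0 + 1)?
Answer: -1566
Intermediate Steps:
I = 1 (I = √1 = 1)
j(R) = -4 + R (j(R) = -5 + (1 + R) = -4 + R)
261*j(p(5, -5)) = 261*(-4 - 2) = 261*(-6) = -1566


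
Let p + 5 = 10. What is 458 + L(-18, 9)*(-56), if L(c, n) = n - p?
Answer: 234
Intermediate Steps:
p = 5 (p = -5 + 10 = 5)
L(c, n) = -5 + n (L(c, n) = n - 1*5 = n - 5 = -5 + n)
458 + L(-18, 9)*(-56) = 458 + (-5 + 9)*(-56) = 458 + 4*(-56) = 458 - 224 = 234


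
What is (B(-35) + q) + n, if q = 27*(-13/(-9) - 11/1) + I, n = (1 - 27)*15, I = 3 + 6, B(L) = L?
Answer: -674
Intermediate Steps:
I = 9
n = -390 (n = -26*15 = -390)
q = -249 (q = 27*(-13/(-9) - 11/1) + 9 = 27*(-13*(-⅑) - 11*1) + 9 = 27*(13/9 - 11) + 9 = 27*(-86/9) + 9 = -258 + 9 = -249)
(B(-35) + q) + n = (-35 - 249) - 390 = -284 - 390 = -674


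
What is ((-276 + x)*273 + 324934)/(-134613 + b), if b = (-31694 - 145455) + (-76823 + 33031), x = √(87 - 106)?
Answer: -124793/177777 - 91*I*√19/118518 ≈ -0.70196 - 0.0033468*I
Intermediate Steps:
x = I*√19 (x = √(-19) = I*√19 ≈ 4.3589*I)
b = -220941 (b = -177149 - 43792 = -220941)
((-276 + x)*273 + 324934)/(-134613 + b) = ((-276 + I*√19)*273 + 324934)/(-134613 - 220941) = ((-75348 + 273*I*√19) + 324934)/(-355554) = (249586 + 273*I*√19)*(-1/355554) = -124793/177777 - 91*I*√19/118518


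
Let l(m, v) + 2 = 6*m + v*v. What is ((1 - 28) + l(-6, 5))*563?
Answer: -22520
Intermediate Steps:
l(m, v) = -2 + v**2 + 6*m (l(m, v) = -2 + (6*m + v*v) = -2 + (6*m + v**2) = -2 + (v**2 + 6*m) = -2 + v**2 + 6*m)
((1 - 28) + l(-6, 5))*563 = ((1 - 28) + (-2 + 5**2 + 6*(-6)))*563 = (-27 + (-2 + 25 - 36))*563 = (-27 - 13)*563 = -40*563 = -22520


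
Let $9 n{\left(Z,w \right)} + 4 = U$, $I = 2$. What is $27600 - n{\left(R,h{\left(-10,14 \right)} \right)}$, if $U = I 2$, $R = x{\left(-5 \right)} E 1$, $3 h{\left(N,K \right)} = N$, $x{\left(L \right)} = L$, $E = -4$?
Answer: $27600$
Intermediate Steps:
$h{\left(N,K \right)} = \frac{N}{3}$
$R = 20$ ($R = \left(-5\right) \left(-4\right) 1 = 20 \cdot 1 = 20$)
$U = 4$ ($U = 2 \cdot 2 = 4$)
$n{\left(Z,w \right)} = 0$ ($n{\left(Z,w \right)} = - \frac{4}{9} + \frac{1}{9} \cdot 4 = - \frac{4}{9} + \frac{4}{9} = 0$)
$27600 - n{\left(R,h{\left(-10,14 \right)} \right)} = 27600 - 0 = 27600 + 0 = 27600$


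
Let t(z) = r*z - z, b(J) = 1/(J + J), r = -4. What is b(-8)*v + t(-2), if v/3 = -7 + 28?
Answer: 97/16 ≈ 6.0625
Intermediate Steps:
b(J) = 1/(2*J)
v = 63 (v = 3*(-7 + 28) = 3*21 = 63)
t(z) = -5*z (t(z) = -4*z - z = -5*z)
b(-8)*v + t(-2) = ((1/2)/(-8))*63 - 5*(-2) = ((1/2)*(-1/8))*63 + 10 = -1/16*63 + 10 = -63/16 + 10 = 97/16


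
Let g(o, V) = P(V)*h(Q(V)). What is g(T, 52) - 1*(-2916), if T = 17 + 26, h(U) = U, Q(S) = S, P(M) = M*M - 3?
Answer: 143368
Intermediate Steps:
P(M) = -3 + M² (P(M) = M² - 3 = -3 + M²)
T = 43
g(o, V) = V*(-3 + V²) (g(o, V) = (-3 + V²)*V = V*(-3 + V²))
g(T, 52) - 1*(-2916) = 52*(-3 + 52²) - 1*(-2916) = 52*(-3 + 2704) + 2916 = 52*2701 + 2916 = 140452 + 2916 = 143368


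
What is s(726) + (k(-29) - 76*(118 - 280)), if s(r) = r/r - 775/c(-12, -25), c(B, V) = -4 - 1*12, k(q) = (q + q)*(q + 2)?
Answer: 222839/16 ≈ 13927.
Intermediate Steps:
k(q) = 2*q*(2 + q) (k(q) = (2*q)*(2 + q) = 2*q*(2 + q))
c(B, V) = -16 (c(B, V) = -4 - 12 = -16)
s(r) = 791/16 (s(r) = r/r - 775/(-16) = 1 - 775*(-1/16) = 1 + 775/16 = 791/16)
s(726) + (k(-29) - 76*(118 - 280)) = 791/16 + (2*(-29)*(2 - 29) - 76*(118 - 280)) = 791/16 + (2*(-29)*(-27) - 76*(-162)) = 791/16 + (1566 + 12312) = 791/16 + 13878 = 222839/16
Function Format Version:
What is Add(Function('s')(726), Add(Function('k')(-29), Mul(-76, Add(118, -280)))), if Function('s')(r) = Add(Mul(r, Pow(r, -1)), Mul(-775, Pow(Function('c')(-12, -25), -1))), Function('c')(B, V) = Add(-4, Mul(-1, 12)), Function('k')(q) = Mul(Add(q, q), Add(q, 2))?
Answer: Rational(222839, 16) ≈ 13927.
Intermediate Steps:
Function('k')(q) = Mul(2, q, Add(2, q)) (Function('k')(q) = Mul(Mul(2, q), Add(2, q)) = Mul(2, q, Add(2, q)))
Function('c')(B, V) = -16 (Function('c')(B, V) = Add(-4, -12) = -16)
Function('s')(r) = Rational(791, 16) (Function('s')(r) = Add(Mul(r, Pow(r, -1)), Mul(-775, Pow(-16, -1))) = Add(1, Mul(-775, Rational(-1, 16))) = Add(1, Rational(775, 16)) = Rational(791, 16))
Add(Function('s')(726), Add(Function('k')(-29), Mul(-76, Add(118, -280)))) = Add(Rational(791, 16), Add(Mul(2, -29, Add(2, -29)), Mul(-76, Add(118, -280)))) = Add(Rational(791, 16), Add(Mul(2, -29, -27), Mul(-76, -162))) = Add(Rational(791, 16), Add(1566, 12312)) = Add(Rational(791, 16), 13878) = Rational(222839, 16)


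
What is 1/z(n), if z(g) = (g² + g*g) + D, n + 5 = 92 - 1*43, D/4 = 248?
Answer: 1/4864 ≈ 0.00020559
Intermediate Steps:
D = 992 (D = 4*248 = 992)
n = 44 (n = -5 + (92 - 1*43) = -5 + (92 - 43) = -5 + 49 = 44)
z(g) = 992 + 2*g² (z(g) = (g² + g*g) + 992 = (g² + g²) + 992 = 2*g² + 992 = 992 + 2*g²)
1/z(n) = 1/(992 + 2*44²) = 1/(992 + 2*1936) = 1/(992 + 3872) = 1/4864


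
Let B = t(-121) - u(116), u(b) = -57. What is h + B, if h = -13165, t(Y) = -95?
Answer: -13203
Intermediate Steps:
B = -38 (B = -95 - 1*(-57) = -95 + 57 = -38)
h + B = -13165 - 38 = -13203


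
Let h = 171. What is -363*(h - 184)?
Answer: 4719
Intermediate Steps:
-363*(h - 184) = -363*(171 - 184) = -363*(-13) = 4719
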